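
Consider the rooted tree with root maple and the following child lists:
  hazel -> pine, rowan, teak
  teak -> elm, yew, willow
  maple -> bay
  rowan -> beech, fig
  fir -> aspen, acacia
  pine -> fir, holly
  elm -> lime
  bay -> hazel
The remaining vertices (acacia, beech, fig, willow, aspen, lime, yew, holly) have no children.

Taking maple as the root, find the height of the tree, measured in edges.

5

aspen sits deepest: maple – bay – hazel – pine – fir – aspen — 5 edges from the root.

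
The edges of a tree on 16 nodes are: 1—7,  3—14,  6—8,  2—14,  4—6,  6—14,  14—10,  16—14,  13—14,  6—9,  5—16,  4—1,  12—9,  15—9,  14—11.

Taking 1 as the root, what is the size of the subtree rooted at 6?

13

The subtree rooted at 6 contains: 6, 9, 14, 8, 12, 15, 3, 16, 13, 10, 2, 11, 5 — 13 nodes.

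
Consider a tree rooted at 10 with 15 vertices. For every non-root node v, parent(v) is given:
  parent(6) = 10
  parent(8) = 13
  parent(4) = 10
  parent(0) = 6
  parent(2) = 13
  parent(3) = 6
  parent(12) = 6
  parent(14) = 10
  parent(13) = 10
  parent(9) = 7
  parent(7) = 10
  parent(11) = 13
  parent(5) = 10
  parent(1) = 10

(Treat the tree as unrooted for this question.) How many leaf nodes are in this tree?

11

Exactly 11 nodes have a single neighbour: 0, 1, 2, 3, 4, 5, 8, 9, 11, 12, 14.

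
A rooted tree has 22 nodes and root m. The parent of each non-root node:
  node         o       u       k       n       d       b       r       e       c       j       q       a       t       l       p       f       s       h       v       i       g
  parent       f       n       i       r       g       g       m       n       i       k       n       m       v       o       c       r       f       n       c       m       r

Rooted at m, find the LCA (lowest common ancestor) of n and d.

Ancestors of n (toward the root): n, r, m.
Ancestors of d: d, g, r, m.
The deepest node appearing in both lists is r.

r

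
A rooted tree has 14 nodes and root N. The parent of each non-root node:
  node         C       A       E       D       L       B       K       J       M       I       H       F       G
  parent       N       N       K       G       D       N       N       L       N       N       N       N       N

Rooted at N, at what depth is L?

Climbing from L to the root: L–D–G–N. That's 3 steps.

3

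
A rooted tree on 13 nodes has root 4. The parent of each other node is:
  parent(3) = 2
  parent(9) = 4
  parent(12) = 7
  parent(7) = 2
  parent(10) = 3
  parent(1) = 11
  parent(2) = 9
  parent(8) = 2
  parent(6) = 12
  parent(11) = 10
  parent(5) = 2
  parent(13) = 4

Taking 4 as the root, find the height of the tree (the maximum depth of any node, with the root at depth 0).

6

A deepest node is 1, reached by 4 – 9 – 2 – 3 – 10 – 11 – 1.
That path has 6 edges, so the height is 6.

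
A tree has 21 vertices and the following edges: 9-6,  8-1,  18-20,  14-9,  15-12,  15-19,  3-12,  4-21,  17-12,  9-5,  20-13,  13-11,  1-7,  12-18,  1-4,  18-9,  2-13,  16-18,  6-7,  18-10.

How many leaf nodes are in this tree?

Degree-1 nodes: 2, 3, 5, 8, 10, 11, 14, 16, 17, 19, 21 — 11 of them.

11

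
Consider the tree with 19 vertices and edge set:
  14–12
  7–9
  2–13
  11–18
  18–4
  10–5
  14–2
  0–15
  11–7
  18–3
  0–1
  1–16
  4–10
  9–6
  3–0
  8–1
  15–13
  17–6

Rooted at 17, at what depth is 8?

17–6–9–7–11–18–3–0–1–8 — 9 edges.

9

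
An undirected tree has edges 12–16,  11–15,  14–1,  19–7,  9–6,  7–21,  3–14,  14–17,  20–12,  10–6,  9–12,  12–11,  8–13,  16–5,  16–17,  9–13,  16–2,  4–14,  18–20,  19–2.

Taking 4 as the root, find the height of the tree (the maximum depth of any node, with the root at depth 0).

The longest root-to-leaf path is 4–14–17–16–12–9–13–8 (7 edges).

7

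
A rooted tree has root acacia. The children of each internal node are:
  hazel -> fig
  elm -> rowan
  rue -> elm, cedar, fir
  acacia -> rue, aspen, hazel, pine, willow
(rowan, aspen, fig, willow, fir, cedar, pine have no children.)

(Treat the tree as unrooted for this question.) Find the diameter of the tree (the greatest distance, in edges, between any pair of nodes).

A longest path is rowan - elm - rue - acacia - hazel - fig, with 5 edges.

5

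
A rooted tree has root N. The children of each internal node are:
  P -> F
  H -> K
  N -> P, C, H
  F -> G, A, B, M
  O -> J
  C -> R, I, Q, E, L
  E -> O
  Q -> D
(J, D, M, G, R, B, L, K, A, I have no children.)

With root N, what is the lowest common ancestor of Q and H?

N

Path Q→root: Q C N; path H→root: H N.
First common node: N.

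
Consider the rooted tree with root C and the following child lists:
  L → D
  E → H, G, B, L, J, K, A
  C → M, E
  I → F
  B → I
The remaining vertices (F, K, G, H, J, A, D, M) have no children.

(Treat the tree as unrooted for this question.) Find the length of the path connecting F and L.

F–I–B–E–L: 4 edges.

4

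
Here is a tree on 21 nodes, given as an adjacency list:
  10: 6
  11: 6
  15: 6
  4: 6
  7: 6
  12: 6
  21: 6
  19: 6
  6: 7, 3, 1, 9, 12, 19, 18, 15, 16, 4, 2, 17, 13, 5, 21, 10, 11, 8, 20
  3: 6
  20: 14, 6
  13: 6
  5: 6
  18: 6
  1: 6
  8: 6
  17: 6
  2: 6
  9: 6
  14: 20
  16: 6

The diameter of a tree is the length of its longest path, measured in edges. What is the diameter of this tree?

BFS from 14 reaches 4 last, at distance 3; BFS from 4 confirms no node is farther.
Path: 14-20-6-4.

3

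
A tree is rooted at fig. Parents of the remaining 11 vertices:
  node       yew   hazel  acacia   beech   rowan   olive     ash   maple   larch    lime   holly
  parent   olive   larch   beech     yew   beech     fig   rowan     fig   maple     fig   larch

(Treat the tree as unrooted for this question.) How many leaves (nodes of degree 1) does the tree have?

5

Exactly 5 nodes have a single neighbour: acacia, ash, hazel, holly, lime.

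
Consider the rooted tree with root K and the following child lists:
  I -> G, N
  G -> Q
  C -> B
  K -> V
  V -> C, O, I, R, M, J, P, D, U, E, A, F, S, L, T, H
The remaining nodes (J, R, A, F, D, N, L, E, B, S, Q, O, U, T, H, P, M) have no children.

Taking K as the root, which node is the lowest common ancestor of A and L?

Path A→root: A V K; path L→root: L V K.
First common node: V.

V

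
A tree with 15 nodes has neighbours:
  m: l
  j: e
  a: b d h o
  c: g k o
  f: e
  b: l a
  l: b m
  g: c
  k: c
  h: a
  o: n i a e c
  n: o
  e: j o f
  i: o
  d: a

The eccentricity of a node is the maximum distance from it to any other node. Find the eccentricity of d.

Distances from d peak at 4, attained at j (g, f, m, k also at distance 4).
d – a – o – e – j

4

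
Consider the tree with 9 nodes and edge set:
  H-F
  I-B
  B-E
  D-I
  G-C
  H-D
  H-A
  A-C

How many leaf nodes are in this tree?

The leaves are E, F, G.
That is 3 leaves.

3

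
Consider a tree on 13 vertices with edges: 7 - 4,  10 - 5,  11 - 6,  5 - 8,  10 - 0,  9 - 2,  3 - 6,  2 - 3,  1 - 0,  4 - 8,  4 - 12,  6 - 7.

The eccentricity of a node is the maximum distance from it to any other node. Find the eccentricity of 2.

9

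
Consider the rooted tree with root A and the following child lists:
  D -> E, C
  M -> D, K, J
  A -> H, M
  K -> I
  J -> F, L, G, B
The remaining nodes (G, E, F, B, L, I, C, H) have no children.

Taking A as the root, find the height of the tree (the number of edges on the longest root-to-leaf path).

3

F sits deepest: A – M – J – F — 3 edges from the root.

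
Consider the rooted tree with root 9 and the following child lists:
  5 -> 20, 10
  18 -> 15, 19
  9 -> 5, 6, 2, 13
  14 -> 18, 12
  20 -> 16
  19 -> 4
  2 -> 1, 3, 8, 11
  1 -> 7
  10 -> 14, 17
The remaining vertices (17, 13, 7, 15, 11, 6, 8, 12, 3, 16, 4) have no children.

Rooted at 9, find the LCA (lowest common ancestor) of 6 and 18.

9

6's ancestor chain is 6, 9 and 18's is 18, 14, 10, 5, 9; they first meet at 9.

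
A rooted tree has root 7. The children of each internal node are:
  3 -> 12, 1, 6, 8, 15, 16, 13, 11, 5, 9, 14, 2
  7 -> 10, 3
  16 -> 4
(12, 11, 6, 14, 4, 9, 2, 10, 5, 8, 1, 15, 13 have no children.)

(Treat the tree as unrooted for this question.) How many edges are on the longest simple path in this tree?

Starting from 10, a farthest node is 4 at distance 4.
One longest path: 10-7-3-16-4.
So the diameter is 4.

4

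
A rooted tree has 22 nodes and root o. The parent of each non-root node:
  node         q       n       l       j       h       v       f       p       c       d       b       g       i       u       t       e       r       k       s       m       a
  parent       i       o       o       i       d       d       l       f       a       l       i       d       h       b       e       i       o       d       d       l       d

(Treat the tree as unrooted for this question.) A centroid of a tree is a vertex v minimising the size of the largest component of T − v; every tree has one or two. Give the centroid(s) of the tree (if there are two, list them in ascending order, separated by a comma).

d

If d is removed the pieces have sizes 8, 7, 2, 1, 1, 1, 1, all ≤ ⌊22/2⌋ = 11.
Every other node leaves some component of size > 11, so the centroid is unique.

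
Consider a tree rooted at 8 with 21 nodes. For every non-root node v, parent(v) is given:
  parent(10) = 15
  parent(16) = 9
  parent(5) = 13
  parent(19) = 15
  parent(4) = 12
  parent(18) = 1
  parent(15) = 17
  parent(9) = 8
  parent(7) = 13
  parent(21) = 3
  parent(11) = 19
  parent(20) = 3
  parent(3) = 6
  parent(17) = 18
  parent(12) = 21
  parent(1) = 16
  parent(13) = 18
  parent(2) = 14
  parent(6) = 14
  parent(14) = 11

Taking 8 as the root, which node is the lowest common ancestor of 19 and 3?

19's ancestor chain is 19, 15, 17, 18, 1, 16, 9, 8 and 3's is 3, 6, 14, 11, 19, 15, 17, 18, 1, 16, 9, 8; they first meet at 19.

19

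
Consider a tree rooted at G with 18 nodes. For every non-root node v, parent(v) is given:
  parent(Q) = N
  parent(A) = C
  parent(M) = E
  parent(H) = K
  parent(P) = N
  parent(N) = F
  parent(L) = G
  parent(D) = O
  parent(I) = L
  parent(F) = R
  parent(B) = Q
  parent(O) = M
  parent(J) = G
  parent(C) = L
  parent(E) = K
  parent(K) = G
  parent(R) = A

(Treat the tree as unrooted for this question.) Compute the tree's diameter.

13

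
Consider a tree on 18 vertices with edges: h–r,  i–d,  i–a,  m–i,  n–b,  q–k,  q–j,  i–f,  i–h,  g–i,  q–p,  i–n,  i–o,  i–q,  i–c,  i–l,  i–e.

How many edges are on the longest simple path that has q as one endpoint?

The node farthest from q is b (r also at distance 3), via q–i–n–b — 3 edges.

3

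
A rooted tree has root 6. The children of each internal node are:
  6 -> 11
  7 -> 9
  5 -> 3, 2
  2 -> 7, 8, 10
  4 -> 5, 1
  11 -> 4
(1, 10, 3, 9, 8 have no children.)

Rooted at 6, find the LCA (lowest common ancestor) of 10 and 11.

11

10's ancestor chain is 10, 2, 5, 4, 11, 6 and 11's is 11, 6; they first meet at 11.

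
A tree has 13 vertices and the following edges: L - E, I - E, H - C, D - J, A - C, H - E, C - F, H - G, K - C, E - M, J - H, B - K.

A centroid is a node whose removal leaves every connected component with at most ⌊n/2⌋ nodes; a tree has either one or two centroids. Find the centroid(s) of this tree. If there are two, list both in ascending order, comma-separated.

H

If H is removed the pieces have sizes 5, 4, 2, 1, all ≤ ⌊13/2⌋ = 6.
Every other node leaves some component of size > 6, so the centroid is unique.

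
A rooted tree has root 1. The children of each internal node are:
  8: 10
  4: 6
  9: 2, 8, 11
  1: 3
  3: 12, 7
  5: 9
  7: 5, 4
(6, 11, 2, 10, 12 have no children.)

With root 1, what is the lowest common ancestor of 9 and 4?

Path 9→root: 9 5 7 3 1; path 4→root: 4 7 3 1.
First common node: 7.

7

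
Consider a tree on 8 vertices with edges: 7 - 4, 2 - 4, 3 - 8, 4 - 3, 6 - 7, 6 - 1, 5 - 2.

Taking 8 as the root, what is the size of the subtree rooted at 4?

Descendants of 4 (including itself): 4, 7, 2, 6, 5, 1. That's 6.

6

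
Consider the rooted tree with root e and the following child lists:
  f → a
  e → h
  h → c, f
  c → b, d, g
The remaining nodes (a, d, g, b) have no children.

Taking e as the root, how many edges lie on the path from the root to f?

2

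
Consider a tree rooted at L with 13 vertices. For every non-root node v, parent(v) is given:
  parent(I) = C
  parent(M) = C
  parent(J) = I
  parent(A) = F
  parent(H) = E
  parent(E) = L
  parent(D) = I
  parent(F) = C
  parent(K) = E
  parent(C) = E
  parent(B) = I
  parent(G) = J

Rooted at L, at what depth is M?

3

L – E – C – M — 3 edges.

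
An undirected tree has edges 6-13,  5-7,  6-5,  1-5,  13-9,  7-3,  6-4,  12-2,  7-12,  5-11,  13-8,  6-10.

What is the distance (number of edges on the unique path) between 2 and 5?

3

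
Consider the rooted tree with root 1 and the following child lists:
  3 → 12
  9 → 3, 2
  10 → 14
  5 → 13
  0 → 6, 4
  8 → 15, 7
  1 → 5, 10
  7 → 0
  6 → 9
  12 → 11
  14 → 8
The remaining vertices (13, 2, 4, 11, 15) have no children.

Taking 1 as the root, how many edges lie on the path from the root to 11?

Path from 1 to 11: 1 – 10 – 14 – 8 – 7 – 0 – 6 – 9 – 3 – 12 – 11, which has 10 edges.

10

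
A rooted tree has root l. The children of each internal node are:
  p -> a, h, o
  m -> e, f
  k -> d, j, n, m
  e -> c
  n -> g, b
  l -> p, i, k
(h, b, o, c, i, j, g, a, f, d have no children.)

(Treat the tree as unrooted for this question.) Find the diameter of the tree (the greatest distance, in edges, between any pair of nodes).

A longest path is c - e - m - k - l - p - o, with 6 edges.

6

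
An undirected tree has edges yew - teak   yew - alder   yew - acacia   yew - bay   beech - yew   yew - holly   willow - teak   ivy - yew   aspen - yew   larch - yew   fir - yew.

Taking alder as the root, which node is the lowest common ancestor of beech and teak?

yew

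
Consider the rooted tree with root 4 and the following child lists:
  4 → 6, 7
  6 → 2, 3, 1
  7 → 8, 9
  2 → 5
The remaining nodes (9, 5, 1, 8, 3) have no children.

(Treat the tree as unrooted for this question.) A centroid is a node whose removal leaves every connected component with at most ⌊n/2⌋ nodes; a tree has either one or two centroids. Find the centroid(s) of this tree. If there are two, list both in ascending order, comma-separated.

6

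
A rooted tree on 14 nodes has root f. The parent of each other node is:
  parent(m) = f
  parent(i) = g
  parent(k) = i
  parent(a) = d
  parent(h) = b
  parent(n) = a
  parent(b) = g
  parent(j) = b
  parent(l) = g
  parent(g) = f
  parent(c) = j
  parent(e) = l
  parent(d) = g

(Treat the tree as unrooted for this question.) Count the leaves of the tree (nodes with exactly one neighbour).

Exactly 6 nodes have a single neighbour: c, e, h, k, m, n.

6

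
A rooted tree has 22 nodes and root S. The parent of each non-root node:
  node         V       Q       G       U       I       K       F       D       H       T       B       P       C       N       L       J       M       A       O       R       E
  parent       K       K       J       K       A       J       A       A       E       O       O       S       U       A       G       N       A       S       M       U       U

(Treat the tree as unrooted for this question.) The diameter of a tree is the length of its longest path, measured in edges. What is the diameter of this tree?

9

A longest path is B – O – M – A – N – J – K – U – E – H, with 9 edges.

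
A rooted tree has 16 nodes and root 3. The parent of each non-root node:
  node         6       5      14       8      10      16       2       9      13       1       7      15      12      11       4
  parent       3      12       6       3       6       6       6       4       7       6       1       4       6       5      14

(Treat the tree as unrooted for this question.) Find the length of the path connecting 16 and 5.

16 - 6 - 12 - 5: 3 edges.

3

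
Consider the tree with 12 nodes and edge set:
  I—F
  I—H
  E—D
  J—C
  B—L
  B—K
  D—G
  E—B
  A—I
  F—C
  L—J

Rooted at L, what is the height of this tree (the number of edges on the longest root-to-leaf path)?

The longest root-to-leaf path is L – J – C – F – I – A (5 edges).

5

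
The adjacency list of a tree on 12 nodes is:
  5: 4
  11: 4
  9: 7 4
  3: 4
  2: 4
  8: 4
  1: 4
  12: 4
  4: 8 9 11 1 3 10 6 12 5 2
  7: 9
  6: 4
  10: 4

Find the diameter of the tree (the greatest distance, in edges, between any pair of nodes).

3

BFS from 7 reaches 11 last, at distance 3; BFS from 11 confirms no node is farther.
Path: 7 - 9 - 4 - 11.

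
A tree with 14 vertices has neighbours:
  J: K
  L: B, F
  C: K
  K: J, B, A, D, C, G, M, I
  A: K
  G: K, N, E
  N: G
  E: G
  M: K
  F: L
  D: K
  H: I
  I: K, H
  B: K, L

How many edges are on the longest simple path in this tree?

BFS from F reaches E last, at distance 5; BFS from E confirms no node is farther.
Path: F - L - B - K - G - E.

5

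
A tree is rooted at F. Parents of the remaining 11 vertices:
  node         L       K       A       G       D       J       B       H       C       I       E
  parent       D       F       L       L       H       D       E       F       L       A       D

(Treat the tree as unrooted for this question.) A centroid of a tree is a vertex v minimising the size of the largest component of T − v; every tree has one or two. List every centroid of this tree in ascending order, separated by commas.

D

Removing D splits the tree into components of sizes 5, 3, 2, 1; the largest is 5 ≤ ⌊12/2⌋ = 6.
No neighbour of D does as well, so D is the unique centroid.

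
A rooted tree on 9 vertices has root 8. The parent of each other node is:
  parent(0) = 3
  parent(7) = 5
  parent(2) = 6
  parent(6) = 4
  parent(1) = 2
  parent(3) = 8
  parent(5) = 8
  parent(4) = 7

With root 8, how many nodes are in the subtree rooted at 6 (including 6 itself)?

6's subtree: {6, 2, 1}, size 3.

3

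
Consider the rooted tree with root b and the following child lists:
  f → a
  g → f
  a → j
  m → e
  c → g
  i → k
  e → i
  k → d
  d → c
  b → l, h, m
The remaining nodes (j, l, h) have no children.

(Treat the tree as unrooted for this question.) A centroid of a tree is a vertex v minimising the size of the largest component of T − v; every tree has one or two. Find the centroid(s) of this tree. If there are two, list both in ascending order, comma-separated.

k

If k is removed the pieces have sizes 6, 6, all ≤ ⌊13/2⌋ = 6.
No neighbour of k does as well, so k is the unique centroid.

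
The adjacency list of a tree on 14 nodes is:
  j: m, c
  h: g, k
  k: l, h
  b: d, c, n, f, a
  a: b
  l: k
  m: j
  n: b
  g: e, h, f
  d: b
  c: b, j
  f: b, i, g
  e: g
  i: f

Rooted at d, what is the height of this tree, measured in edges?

6

A deepest node is l, reached by d – b – f – g – h – k – l.
That path has 6 edges, so the height is 6.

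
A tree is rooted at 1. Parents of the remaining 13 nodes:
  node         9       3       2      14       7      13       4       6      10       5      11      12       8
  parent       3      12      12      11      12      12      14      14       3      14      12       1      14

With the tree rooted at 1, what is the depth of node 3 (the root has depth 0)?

2

Path from 1 to 3: 1 – 12 – 3, which has 2 edges.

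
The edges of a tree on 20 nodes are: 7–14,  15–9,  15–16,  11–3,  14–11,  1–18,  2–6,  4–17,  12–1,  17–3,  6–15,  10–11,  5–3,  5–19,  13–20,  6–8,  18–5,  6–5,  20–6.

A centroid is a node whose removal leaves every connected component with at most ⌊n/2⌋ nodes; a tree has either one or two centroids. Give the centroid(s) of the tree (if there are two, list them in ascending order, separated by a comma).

5

If 5 is removed the pieces have sizes 8, 7, 3, 1, all ≤ ⌊20/2⌋ = 10.
Every other node leaves some component of size > 10, so the centroid is unique.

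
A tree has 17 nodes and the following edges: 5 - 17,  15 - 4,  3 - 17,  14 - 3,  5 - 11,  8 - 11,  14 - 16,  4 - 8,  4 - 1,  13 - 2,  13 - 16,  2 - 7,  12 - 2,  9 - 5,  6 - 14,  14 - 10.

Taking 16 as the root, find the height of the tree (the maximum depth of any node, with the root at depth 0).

8

1 sits deepest: 16 – 14 – 3 – 17 – 5 – 11 – 8 – 4 – 1 — 8 edges from the root.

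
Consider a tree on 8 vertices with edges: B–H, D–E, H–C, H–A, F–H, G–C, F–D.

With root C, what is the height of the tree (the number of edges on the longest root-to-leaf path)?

4

E sits deepest: C → H → F → D → E — 4 edges from the root.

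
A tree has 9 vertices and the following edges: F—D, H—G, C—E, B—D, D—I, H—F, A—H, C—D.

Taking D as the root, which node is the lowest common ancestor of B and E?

D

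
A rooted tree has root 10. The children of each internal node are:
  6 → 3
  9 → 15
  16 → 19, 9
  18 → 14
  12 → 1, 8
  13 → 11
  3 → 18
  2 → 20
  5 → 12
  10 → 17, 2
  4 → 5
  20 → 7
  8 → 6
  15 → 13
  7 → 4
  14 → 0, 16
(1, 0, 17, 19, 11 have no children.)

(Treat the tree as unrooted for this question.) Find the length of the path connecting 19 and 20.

11

19–16–14–18–3–6–8–12–5–4–7–20: 11 edges.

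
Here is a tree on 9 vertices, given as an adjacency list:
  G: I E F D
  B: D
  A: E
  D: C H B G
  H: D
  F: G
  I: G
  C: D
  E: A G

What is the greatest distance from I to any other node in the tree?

3

The node farthest from I is H (A, C, B also at distance 3), via I–G–D–H — 3 edges.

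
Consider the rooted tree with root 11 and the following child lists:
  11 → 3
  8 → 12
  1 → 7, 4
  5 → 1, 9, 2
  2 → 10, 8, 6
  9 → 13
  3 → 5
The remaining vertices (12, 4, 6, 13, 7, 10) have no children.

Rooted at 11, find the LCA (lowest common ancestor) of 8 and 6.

Ancestors of 8 (toward the root): 8, 2, 5, 3, 11.
Ancestors of 6: 6, 2, 5, 3, 11.
The deepest node appearing in both lists is 2.

2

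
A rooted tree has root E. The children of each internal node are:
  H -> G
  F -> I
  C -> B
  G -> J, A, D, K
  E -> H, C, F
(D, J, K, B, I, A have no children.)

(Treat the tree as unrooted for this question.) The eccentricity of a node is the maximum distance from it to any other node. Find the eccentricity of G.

4

A farthest node from G is I (B also at distance 4).
The path G – H – E – F – I has 4 edges.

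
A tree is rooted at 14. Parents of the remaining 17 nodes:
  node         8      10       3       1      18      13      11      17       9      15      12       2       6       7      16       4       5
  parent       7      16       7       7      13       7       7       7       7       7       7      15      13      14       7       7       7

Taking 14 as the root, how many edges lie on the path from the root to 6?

14–7–13–6 — 3 edges.

3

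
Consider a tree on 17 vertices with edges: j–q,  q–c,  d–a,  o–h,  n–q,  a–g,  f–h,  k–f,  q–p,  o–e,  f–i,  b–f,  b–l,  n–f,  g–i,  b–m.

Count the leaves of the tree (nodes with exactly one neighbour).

8

Degree-1 nodes: c, d, e, j, k, l, m, p — 8 of them.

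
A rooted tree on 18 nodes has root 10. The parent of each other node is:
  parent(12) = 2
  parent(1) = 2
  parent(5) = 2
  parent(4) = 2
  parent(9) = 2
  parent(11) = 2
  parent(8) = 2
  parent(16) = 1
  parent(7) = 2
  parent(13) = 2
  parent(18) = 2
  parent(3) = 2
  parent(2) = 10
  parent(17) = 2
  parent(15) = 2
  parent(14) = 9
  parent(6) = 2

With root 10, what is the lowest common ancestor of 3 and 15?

2

Path 3→root: 3 2 10; path 15→root: 15 2 10.
First common node: 2.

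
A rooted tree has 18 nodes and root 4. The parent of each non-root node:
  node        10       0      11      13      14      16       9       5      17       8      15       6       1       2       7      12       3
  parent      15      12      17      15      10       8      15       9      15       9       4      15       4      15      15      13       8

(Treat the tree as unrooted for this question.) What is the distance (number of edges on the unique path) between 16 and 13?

Walking from 16: 16 - 8 - 9 - 15 - 13. Length 4.

4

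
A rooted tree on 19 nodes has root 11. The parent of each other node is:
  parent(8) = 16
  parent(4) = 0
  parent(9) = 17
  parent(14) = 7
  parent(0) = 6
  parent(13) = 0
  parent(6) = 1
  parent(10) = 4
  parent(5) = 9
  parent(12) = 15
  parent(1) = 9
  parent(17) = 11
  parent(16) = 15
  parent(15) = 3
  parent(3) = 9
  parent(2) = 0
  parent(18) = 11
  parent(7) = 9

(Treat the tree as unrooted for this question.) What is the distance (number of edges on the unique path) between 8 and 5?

Walking from 8: 8–16–15–3–9–5. Length 5.

5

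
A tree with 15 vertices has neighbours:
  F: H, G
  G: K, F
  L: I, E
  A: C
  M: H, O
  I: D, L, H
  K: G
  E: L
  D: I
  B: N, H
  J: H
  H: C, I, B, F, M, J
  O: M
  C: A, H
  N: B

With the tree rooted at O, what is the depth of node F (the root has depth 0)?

Path from O to F: O → M → H → F, which has 3 edges.

3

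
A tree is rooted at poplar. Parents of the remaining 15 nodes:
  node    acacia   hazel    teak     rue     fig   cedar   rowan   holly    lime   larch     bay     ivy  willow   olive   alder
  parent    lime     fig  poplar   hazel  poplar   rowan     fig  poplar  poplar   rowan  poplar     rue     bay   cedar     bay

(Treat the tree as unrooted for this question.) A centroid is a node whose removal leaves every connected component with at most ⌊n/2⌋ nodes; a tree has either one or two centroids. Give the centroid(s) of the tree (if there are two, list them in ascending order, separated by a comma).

fig, poplar

Delete poplar: the remaining components have sizes 8, 3, 2, 1, 1. Max 8 ≤ 8, so poplar is a centroid.
Its neighbour fig also leaves a largest component of size 8, so both are centroids.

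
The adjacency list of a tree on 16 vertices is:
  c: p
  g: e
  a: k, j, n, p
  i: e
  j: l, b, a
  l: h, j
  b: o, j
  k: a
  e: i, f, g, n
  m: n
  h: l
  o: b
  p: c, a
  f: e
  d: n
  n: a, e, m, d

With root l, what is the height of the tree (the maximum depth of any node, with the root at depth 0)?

5

A deepest node is g, reached by l – j – a – n – e – g.
That path has 5 edges, so the height is 5.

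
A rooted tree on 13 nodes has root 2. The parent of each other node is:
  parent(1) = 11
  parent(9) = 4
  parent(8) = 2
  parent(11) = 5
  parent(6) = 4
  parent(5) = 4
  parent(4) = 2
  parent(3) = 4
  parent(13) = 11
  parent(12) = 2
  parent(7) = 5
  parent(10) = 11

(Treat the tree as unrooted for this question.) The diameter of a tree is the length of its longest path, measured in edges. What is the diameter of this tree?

5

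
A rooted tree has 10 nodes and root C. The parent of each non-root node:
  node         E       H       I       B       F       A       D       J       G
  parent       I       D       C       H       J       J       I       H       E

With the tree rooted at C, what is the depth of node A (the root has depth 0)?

5

Climbing from A to the root: A – J – H – D – I – C. That's 5 steps.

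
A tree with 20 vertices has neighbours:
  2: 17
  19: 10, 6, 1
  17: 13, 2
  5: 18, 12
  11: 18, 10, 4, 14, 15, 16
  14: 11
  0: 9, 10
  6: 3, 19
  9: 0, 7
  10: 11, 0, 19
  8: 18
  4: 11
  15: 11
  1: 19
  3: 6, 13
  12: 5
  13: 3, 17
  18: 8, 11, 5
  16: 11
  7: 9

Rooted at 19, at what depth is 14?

Path from 19 to 14: 19 → 10 → 11 → 14, which has 3 edges.

3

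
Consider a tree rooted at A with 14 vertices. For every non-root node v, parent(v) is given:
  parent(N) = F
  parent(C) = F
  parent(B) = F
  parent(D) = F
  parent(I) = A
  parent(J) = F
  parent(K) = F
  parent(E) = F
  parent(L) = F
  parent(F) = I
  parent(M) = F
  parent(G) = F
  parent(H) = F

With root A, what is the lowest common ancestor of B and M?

Path B→root: B F I A; path M→root: M F I A.
First common node: F.

F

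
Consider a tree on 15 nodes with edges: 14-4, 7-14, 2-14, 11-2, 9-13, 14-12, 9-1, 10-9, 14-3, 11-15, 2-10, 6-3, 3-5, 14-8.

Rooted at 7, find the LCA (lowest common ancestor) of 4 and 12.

Path 4→root: 4 14 7; path 12→root: 12 14 7.
First common node: 14.

14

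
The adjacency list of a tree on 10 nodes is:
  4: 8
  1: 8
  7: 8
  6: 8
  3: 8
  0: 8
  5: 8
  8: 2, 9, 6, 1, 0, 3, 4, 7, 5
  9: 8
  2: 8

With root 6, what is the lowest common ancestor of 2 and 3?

Ancestors of 2 (toward the root): 2, 8, 6.
Ancestors of 3: 3, 8, 6.
The deepest node appearing in both lists is 8.

8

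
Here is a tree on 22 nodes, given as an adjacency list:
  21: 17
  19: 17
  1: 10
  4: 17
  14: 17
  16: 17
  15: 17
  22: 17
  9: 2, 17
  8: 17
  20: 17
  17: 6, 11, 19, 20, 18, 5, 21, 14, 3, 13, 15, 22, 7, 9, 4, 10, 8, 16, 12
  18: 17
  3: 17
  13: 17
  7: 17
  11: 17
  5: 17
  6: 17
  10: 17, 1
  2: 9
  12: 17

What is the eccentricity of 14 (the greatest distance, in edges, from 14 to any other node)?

The node farthest from 14 is 2 (1 also at distance 3), via 14-17-9-2 — 3 edges.

3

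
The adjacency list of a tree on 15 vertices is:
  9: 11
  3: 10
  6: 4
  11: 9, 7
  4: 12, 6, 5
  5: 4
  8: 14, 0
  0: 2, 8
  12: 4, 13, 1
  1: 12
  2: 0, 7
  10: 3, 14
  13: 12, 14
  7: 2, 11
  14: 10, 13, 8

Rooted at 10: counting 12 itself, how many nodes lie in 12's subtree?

The subtree rooted at 12 contains: 12, 1, 4, 6, 5 — 5 nodes.

5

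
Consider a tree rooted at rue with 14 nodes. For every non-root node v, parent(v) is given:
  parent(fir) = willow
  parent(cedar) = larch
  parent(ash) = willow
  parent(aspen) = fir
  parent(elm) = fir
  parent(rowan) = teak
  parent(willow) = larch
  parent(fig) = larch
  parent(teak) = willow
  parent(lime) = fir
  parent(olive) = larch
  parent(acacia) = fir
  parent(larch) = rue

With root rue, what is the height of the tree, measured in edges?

A deepest node is acacia, reached by rue → larch → willow → fir → acacia.
That path has 4 edges, so the height is 4.

4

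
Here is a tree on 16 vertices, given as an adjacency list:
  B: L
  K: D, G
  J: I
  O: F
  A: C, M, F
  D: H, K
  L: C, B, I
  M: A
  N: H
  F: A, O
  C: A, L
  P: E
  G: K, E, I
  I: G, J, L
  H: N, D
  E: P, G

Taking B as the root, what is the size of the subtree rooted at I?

9

I's subtree: {I, J, G, E, K, P, D, H, N}, size 9.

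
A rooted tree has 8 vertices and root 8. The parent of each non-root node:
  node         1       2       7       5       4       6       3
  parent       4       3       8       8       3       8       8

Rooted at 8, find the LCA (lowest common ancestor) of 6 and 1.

6's ancestor chain is 6, 8 and 1's is 1, 4, 3, 8; they first meet at 8.

8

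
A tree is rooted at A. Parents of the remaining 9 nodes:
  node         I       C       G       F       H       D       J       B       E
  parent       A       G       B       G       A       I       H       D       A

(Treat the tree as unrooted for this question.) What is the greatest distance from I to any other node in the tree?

4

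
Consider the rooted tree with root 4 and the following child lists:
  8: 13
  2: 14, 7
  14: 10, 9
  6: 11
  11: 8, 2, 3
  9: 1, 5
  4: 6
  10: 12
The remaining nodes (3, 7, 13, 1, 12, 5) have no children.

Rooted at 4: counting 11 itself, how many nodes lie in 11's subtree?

12

The subtree rooted at 11 contains: 11, 2, 3, 8, 14, 7, 13, 9, 10, 1, 5, 12 — 12 nodes.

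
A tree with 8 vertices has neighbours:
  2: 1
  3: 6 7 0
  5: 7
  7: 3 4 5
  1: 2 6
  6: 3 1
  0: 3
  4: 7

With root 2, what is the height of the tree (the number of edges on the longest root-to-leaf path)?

5 sits deepest: 2–1–6–3–7–5 — 5 edges from the root.

5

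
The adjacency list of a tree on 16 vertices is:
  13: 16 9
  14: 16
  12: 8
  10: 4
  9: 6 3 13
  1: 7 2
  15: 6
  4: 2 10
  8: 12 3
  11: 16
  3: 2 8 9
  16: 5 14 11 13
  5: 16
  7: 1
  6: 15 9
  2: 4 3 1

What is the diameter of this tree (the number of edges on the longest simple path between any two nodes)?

7

Starting from 10, a farthest node is 11 at distance 7.
One longest path: 10-4-2-3-9-13-16-11.
So the diameter is 7.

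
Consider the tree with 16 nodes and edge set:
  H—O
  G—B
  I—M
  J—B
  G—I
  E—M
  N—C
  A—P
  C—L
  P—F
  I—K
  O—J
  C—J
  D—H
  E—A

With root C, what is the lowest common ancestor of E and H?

J

E's ancestor chain is E, M, I, G, B, J, C and H's is H, O, J, C; they first meet at J.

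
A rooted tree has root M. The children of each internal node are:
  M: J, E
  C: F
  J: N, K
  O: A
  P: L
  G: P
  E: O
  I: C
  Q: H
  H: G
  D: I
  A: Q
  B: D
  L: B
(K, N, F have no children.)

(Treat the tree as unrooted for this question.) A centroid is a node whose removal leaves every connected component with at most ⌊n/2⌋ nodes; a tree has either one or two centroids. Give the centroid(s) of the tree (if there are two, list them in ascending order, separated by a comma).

H

If H is removed the pieces have sizes 8, 8, all ≤ ⌊17/2⌋ = 8.
No neighbour of H does as well, so H is the unique centroid.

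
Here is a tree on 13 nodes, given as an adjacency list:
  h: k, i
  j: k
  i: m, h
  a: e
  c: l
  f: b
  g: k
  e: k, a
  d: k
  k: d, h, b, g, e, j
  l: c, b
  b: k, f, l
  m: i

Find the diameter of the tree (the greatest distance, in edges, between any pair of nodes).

A longest path is m - i - h - k - b - l - c, with 6 edges.

6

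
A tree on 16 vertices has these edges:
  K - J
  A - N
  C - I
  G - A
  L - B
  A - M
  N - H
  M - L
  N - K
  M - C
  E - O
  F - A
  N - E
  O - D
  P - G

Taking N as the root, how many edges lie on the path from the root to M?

2

N → A → M — 2 edges.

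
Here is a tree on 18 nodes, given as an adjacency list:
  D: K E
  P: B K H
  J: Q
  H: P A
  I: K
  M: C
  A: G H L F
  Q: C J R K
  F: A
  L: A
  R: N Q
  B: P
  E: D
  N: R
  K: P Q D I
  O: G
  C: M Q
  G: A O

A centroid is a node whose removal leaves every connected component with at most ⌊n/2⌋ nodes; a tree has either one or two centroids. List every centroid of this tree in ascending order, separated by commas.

K

If K is removed the pieces have sizes 8, 6, 2, 1, all ≤ ⌊18/2⌋ = 9.
Every other node leaves some component of size > 9, so the centroid is unique.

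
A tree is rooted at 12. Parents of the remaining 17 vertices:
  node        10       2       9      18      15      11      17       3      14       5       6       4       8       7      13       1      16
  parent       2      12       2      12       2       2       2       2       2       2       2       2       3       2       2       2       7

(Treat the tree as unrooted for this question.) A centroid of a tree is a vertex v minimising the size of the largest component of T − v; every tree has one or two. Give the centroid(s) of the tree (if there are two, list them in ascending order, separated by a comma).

2

Removing 2 splits the tree into components of sizes 2, 2, 2, 1, 1, 1, 1, 1, 1, 1, 1, 1, 1, 1; the largest is 2 ≤ ⌊18/2⌋ = 9.
Every other node leaves some component of size > 9, so the centroid is unique.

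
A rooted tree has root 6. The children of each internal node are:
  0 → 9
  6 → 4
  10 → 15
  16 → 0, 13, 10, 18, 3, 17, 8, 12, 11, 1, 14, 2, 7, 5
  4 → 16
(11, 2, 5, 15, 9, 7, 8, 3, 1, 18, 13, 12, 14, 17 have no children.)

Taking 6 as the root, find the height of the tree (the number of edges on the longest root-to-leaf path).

4

9 sits deepest: 6 – 4 – 16 – 0 – 9 — 4 edges from the root.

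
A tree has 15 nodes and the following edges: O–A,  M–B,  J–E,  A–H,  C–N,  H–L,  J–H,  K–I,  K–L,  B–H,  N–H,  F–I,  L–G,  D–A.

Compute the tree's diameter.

6

Starting from F, a farthest node is D at distance 6.
One longest path: F - I - K - L - H - A - D.
So the diameter is 6.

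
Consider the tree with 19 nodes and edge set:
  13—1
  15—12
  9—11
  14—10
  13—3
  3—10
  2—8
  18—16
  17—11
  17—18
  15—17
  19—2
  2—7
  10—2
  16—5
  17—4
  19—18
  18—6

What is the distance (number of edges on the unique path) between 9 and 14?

9–11–17–18–19–2–10–14: 7 edges.

7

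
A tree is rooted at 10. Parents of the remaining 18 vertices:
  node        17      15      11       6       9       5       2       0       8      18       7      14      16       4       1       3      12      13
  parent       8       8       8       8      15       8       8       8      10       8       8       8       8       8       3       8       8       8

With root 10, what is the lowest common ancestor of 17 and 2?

Ancestors of 17 (toward the root): 17, 8, 10.
Ancestors of 2: 2, 8, 10.
The deepest node appearing in both lists is 8.

8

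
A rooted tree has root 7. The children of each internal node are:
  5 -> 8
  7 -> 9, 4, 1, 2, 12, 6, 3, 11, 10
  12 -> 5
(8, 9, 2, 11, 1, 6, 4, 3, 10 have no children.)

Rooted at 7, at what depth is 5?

2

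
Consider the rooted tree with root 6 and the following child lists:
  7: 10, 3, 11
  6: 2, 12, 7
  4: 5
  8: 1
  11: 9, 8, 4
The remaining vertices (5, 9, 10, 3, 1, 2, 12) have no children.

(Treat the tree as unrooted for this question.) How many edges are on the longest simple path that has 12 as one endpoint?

The node farthest from 12 is 5 (1 also at distance 5), via 12 – 6 – 7 – 11 – 4 – 5 — 5 edges.

5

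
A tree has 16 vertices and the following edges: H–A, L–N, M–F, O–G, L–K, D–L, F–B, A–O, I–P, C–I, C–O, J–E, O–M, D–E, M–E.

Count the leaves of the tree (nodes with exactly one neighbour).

Degree-1 nodes: B, G, H, J, K, N, P — 7 of them.

7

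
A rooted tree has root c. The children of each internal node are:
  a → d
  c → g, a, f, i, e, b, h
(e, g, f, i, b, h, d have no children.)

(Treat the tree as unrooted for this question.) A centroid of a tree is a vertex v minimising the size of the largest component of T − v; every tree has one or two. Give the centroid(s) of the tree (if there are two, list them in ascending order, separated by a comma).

c

Removing c splits the tree into components of sizes 2, 1, 1, 1, 1, 1, 1; the largest is 2 ≤ ⌊9/2⌋ = 4.
Every other node leaves some component of size > 4, so the centroid is unique.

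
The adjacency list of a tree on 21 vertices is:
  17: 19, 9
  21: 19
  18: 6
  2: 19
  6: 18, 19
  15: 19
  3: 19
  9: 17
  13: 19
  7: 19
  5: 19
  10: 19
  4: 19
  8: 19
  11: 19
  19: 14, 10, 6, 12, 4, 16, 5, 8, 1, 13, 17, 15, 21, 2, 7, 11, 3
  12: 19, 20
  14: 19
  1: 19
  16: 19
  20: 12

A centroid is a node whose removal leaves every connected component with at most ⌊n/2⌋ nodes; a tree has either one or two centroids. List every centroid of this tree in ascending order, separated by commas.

19

Delete 19: the remaining components have sizes 2, 2, 2, 1, 1, 1, 1, 1, 1, 1, 1, 1, 1, 1, 1, 1, 1. Max 2 ≤ 10, so 19 is a centroid.
No neighbour of 19 does as well, so 19 is the unique centroid.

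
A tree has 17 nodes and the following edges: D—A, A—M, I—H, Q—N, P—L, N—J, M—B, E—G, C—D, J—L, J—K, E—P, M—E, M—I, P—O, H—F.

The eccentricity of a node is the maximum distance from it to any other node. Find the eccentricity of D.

8

The node farthest from D is Q, via D-A-M-E-P-L-J-N-Q — 8 edges.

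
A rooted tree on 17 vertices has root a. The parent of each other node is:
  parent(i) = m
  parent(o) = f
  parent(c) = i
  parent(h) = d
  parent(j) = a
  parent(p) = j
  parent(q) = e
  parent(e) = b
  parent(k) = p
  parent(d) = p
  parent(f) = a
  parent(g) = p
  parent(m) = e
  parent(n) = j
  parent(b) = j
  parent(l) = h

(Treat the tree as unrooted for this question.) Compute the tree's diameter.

A longest path is l–h–d–p–j–b–e–m–i–c, with 9 edges.

9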